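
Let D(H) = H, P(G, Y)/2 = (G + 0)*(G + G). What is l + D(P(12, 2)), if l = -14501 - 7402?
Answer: -21327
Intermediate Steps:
l = -21903
P(G, Y) = 4*G² (P(G, Y) = 2*((G + 0)*(G + G)) = 2*(G*(2*G)) = 2*(2*G²) = 4*G²)
l + D(P(12, 2)) = -21903 + 4*12² = -21903 + 4*144 = -21903 + 576 = -21327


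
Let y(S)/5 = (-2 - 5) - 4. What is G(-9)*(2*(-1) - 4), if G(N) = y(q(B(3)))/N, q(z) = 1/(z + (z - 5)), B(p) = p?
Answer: -110/3 ≈ -36.667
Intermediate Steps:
q(z) = 1/(-5 + 2*z) (q(z) = 1/(z + (-5 + z)) = 1/(-5 + 2*z))
y(S) = -55 (y(S) = 5*((-2 - 5) - 4) = 5*(-7 - 4) = 5*(-11) = -55)
G(N) = -55/N
G(-9)*(2*(-1) - 4) = (-55/(-9))*(2*(-1) - 4) = (-55*(-⅑))*(-2 - 4) = (55/9)*(-6) = -110/3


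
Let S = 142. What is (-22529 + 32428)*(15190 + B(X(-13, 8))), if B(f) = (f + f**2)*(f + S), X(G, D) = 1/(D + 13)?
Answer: 1393187398184/9261 ≈ 1.5044e+8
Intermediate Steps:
X(G, D) = 1/(13 + D)
B(f) = (142 + f)*(f + f**2) (B(f) = (f + f**2)*(f + 142) = (f + f**2)*(142 + f) = (142 + f)*(f + f**2))
(-22529 + 32428)*(15190 + B(X(-13, 8))) = (-22529 + 32428)*(15190 + (142 + (1/(13 + 8))**2 + 143/(13 + 8))/(13 + 8)) = 9899*(15190 + (142 + (1/21)**2 + 143/21)/21) = 9899*(15190 + (142 + (1/21)**2 + 143*(1/21))/21) = 9899*(15190 + (142 + 1/441 + 143/21)/21) = 9899*(15190 + (1/21)*(65626/441)) = 9899*(15190 + 65626/9261) = 9899*(140740216/9261) = 1393187398184/9261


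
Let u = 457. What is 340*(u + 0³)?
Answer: 155380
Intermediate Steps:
340*(u + 0³) = 340*(457 + 0³) = 340*(457 + 0) = 340*457 = 155380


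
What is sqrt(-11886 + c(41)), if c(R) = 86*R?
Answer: 2*I*sqrt(2090) ≈ 91.433*I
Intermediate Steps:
sqrt(-11886 + c(41)) = sqrt(-11886 + 86*41) = sqrt(-11886 + 3526) = sqrt(-8360) = 2*I*sqrt(2090)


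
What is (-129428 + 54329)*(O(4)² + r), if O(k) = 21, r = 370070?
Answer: -27825005589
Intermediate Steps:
(-129428 + 54329)*(O(4)² + r) = (-129428 + 54329)*(21² + 370070) = -75099*(441 + 370070) = -75099*370511 = -27825005589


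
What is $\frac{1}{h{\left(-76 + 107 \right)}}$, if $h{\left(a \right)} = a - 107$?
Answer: $- \frac{1}{76} \approx -0.013158$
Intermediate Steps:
$h{\left(a \right)} = -107 + a$
$\frac{1}{h{\left(-76 + 107 \right)}} = \frac{1}{-107 + \left(-76 + 107\right)} = \frac{1}{-107 + 31} = \frac{1}{-76} = - \frac{1}{76}$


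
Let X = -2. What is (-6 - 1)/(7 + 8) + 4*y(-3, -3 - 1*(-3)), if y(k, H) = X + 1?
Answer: -67/15 ≈ -4.4667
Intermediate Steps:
y(k, H) = -1 (y(k, H) = -2 + 1 = -1)
(-6 - 1)/(7 + 8) + 4*y(-3, -3 - 1*(-3)) = (-6 - 1)/(7 + 8) + 4*(-1) = -7/15 - 4 = -67/15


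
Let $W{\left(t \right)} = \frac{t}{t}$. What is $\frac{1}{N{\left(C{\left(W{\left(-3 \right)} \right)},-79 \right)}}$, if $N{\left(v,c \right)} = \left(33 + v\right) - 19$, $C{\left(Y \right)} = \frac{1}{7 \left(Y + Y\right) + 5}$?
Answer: $\frac{19}{267} \approx 0.071161$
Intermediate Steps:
$W{\left(t \right)} = 1$
$C{\left(Y \right)} = \frac{1}{5 + 14 Y}$ ($C{\left(Y \right)} = \frac{1}{7 \cdot 2 Y + 5} = \frac{1}{14 Y + 5} = \frac{1}{5 + 14 Y}$)
$N{\left(v,c \right)} = 14 + v$
$\frac{1}{N{\left(C{\left(W{\left(-3 \right)} \right)},-79 \right)}} = \frac{1}{14 + \frac{1}{5 + 14 \cdot 1}} = \frac{1}{14 + \frac{1}{5 + 14}} = \frac{1}{14 + \frac{1}{19}} = \frac{1}{\frac{267}{19}} = \frac{19}{267}$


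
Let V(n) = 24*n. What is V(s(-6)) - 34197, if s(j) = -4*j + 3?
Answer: -33549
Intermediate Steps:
s(j) = 3 - 4*j
V(s(-6)) - 34197 = 24*(3 - 4*(-6)) - 34197 = 24*(3 + 24) - 34197 = 24*27 - 34197 = 648 - 34197 = -33549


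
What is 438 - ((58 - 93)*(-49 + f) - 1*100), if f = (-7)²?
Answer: 538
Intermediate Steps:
f = 49
438 - ((58 - 93)*(-49 + f) - 1*100) = 438 - ((58 - 93)*(-49 + 49) - 1*100) = 438 - (-35*0 - 100) = 438 - (0 - 100) = 438 - 1*(-100) = 438 + 100 = 538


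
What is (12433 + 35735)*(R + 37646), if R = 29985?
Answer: 3257650008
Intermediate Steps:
(12433 + 35735)*(R + 37646) = (12433 + 35735)*(29985 + 37646) = 48168*67631 = 3257650008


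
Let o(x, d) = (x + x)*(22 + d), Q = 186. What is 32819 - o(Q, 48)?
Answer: 6779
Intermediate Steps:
o(x, d) = 2*x*(22 + d) (o(x, d) = (2*x)*(22 + d) = 2*x*(22 + d))
32819 - o(Q, 48) = 32819 - 2*186*(22 + 48) = 32819 - 2*186*70 = 32819 - 1*26040 = 32819 - 26040 = 6779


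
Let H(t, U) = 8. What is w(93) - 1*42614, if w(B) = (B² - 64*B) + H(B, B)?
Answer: -39909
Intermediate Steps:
w(B) = 8 + B² - 64*B (w(B) = (B² - 64*B) + 8 = 8 + B² - 64*B)
w(93) - 1*42614 = (8 + 93² - 64*93) - 1*42614 = (8 + 8649 - 5952) - 42614 = 2705 - 42614 = -39909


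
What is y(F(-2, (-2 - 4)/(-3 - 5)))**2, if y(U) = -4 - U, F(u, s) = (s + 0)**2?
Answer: 5329/256 ≈ 20.816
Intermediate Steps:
F(u, s) = s**2
y(F(-2, (-2 - 4)/(-3 - 5)))**2 = (-4 - ((-2 - 4)/(-3 - 5))**2)**2 = (-4 - (-6/(-8))**2)**2 = (-4 - (-6*(-1/8))**2)**2 = (-4 - (3/4)**2)**2 = (-4 - 1*9/16)**2 = (-4 - 9/16)**2 = (-73/16)**2 = 5329/256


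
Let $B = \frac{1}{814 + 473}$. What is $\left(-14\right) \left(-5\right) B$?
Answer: $\frac{70}{1287} \approx 0.05439$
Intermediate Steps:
$B = \frac{1}{1287} \approx 0.000777$
$\left(-14\right) \left(-5\right) B = \left(-14\right) \left(-5\right) \frac{1}{1287} = 70 \cdot \frac{1}{1287} = \frac{70}{1287}$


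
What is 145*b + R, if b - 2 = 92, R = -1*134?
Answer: 13496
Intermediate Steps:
R = -134
b = 94 (b = 2 + 92 = 94)
145*b + R = 145*94 - 134 = 13630 - 134 = 13496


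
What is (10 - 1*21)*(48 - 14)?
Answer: -374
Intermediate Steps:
(10 - 1*21)*(48 - 14) = (10 - 21)*34 = -11*34 = -374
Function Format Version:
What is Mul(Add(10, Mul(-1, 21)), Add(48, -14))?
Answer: -374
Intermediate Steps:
Mul(Add(10, Mul(-1, 21)), Add(48, -14)) = Mul(Add(10, -21), 34) = Mul(-11, 34) = -374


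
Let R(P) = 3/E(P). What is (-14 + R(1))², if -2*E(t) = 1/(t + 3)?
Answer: 1444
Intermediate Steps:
E(t) = -1/(2*(3 + t)) (E(t) = -1/(2*(t + 3)) = -1/(2*(3 + t)))
R(P) = -18 - 6*P (R(P) = 3/((-1/(6 + 2*P))) = 3*(-6 - 2*P) = -18 - 6*P)
(-14 + R(1))² = (-14 + (-18 - 6*1))² = (-14 + (-18 - 6))² = (-14 - 24)² = (-38)² = 1444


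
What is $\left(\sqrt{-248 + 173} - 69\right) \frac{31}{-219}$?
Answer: $\frac{713}{73} - \frac{155 i \sqrt{3}}{219} \approx 9.7671 - 1.2259 i$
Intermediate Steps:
$\left(\sqrt{-248 + 173} - 69\right) \frac{31}{-219} = \left(\sqrt{-75} - 69\right) 31 \left(- \frac{1}{219}\right) = \left(5 i \sqrt{3} - 69\right) \left(- \frac{31}{219}\right) = \left(-69 + 5 i \sqrt{3}\right) \left(- \frac{31}{219}\right) = \frac{713}{73} - \frac{155 i \sqrt{3}}{219}$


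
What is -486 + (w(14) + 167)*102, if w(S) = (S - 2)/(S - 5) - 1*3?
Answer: 16378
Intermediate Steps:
w(S) = -3 + (-2 + S)/(-5 + S) (w(S) = (-2 + S)/(-5 + S) - 3 = -3 + (-2 + S)/(-5 + S))
-486 + (w(14) + 167)*102 = -486 + ((13 - 2*14)/(-5 + 14) + 167)*102 = -486 + ((13 - 28)/9 + 167)*102 = -486 + ((⅑)*(-15) + 167)*102 = -486 + (-5/3 + 167)*102 = -486 + (496/3)*102 = -486 + 16864 = 16378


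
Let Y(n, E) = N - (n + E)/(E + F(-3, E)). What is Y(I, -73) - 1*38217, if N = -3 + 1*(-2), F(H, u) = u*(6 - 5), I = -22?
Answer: -5580507/146 ≈ -38223.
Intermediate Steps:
F(H, u) = u (F(H, u) = u*1 = u)
N = -5 (N = -3 - 2 = -5)
Y(n, E) = -5 - (E + n)/(2*E) (Y(n, E) = -5 - (n + E)/(E + E) = -5 - (E + n)/(2*E))
Y(I, -73) - 1*38217 = (½)*(-1*(-22) - 11*(-73))/(-73) - 1*38217 = (½)*(-1/73)*(22 + 803) - 38217 = (½)*(-1/73)*825 - 38217 = -825/146 - 38217 = -5580507/146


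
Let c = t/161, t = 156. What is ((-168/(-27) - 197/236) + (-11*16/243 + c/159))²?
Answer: 5220857674430783641/239463896191034256 ≈ 21.802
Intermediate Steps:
c = 156/161 ≈ 0.96894
((-168/(-27) - 197/236) + (-11*16/243 + c/159))² = ((-168/(-27) - 197/236) + (-11*16/243 + (156/161)/159))² = ((-168*(-1/27) - 197*1/236) + (-176*1/243 + (156/161)*(1/159)))² = ((56/9 - 197/236) + (-176/243 + 52/8533))² = (11443/2124 - 1489172/2073519)² = (2284919621/489350484)² = 5220857674430783641/239463896191034256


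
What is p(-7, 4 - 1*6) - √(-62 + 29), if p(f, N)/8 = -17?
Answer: -136 - I*√33 ≈ -136.0 - 5.7446*I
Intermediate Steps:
p(f, N) = -136 (p(f, N) = 8*(-17) = -136)
p(-7, 4 - 1*6) - √(-62 + 29) = -136 - √(-62 + 29) = -136 - √(-33) = -136 - I*√33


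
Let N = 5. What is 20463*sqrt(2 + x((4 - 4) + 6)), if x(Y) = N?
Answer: 20463*sqrt(7) ≈ 54140.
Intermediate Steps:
x(Y) = 5
20463*sqrt(2 + x((4 - 4) + 6)) = 20463*sqrt(2 + 5) = 20463*sqrt(7)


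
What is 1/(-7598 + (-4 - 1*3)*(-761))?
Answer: -1/2271 ≈ -0.00044033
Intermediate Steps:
1/(-7598 + (-4 - 1*3)*(-761)) = 1/(-7598 + (-4 - 3)*(-761)) = 1/(-7598 - 7*(-761)) = 1/(-7598 + 5327) = 1/(-2271) = -1/2271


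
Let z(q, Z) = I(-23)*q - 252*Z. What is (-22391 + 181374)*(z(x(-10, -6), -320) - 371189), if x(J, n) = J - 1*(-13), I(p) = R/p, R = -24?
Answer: -1062412641565/23 ≈ -4.6192e+10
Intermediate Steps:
I(p) = -24/p
x(J, n) = 13 + J (x(J, n) = J + 13 = 13 + J)
z(q, Z) = -252*Z + 24*q/23 (z(q, Z) = (-24/(-23))*q - 252*Z = (-24*(-1/23))*q - 252*Z = 24*q/23 - 252*Z = -252*Z + 24*q/23)
(-22391 + 181374)*(z(x(-10, -6), -320) - 371189) = (-22391 + 181374)*((-252*(-320) + 24*(13 - 10)/23) - 371189) = 158983*((80640 + (24/23)*3) - 371189) = 158983*((80640 + 72/23) - 371189) = 158983*(1854792/23 - 371189) = 158983*(-6682555/23) = -1062412641565/23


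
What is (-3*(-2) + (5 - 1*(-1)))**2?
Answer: 144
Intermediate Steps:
(-3*(-2) + (5 - 1*(-1)))**2 = (6 + (5 + 1))**2 = (6 + 6)**2 = 12**2 = 144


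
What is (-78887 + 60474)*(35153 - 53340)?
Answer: 334877231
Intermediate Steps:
(-78887 + 60474)*(35153 - 53340) = -18413*(-18187) = 334877231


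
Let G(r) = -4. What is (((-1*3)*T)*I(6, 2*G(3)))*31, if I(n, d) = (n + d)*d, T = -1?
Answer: 1488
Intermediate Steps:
I(n, d) = d*(d + n) (I(n, d) = (d + n)*d = d*(d + n))
(((-1*3)*T)*I(6, 2*G(3)))*31 = ((-1*3*(-1))*((2*(-4))*(2*(-4) + 6)))*31 = ((-3*(-1))*(-8*(-8 + 6)))*31 = (3*(-8*(-2)))*31 = (3*16)*31 = 48*31 = 1488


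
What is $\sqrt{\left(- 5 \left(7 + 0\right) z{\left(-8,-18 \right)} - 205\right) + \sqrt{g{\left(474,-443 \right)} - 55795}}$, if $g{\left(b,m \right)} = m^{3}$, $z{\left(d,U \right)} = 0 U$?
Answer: $\sqrt{-205 + 13 i \sqrt{514758}} \approx 67.544 + 69.045 i$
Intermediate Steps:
$z{\left(d,U \right)} = 0$
$\sqrt{\left(- 5 \left(7 + 0\right) z{\left(-8,-18 \right)} - 205\right) + \sqrt{g{\left(474,-443 \right)} - 55795}} = \sqrt{\left(- 5 \left(7 + 0\right) 0 - 205\right) + \sqrt{\left(-443\right)^{3} - 55795}} = \sqrt{\left(\left(-5\right) 7 \cdot 0 - 205\right) + \sqrt{-86938307 - 55795}} = \sqrt{\left(\left(-35\right) 0 - 205\right) + \sqrt{-86994102}} = \sqrt{\left(0 - 205\right) + 13 i \sqrt{514758}} = \sqrt{-205 + 13 i \sqrt{514758}}$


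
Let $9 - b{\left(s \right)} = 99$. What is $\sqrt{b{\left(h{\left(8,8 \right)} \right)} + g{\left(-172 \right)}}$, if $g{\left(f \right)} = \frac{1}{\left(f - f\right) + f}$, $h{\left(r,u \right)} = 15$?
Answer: $\frac{i \sqrt{665683}}{86} \approx 9.4871 i$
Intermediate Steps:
$b{\left(s \right)} = -90$ ($b{\left(s \right)} = 9 - 99 = -90$)
$g{\left(f \right)} = \frac{1}{f}$ ($g{\left(f \right)} = \frac{1}{0 + f} = \frac{1}{f}$)
$\sqrt{b{\left(h{\left(8,8 \right)} \right)} + g{\left(-172 \right)}} = \sqrt{-90 + \frac{1}{-172}} = \sqrt{-90 - \frac{1}{172}} = \sqrt{- \frac{15481}{172}} = \frac{i \sqrt{665683}}{86}$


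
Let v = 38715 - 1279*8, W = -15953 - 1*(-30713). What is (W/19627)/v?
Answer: 14760/559035841 ≈ 2.6403e-5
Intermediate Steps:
W = 14760 (W = -15953 + 30713 = 14760)
v = 28483 (v = 38715 - 10232 = 28483)
(W/19627)/v = (14760/19627)/28483 = (14760*(1/19627))*(1/28483) = (14760/19627)*(1/28483) = 14760/559035841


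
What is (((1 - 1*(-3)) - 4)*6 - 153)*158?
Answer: -24174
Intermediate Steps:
(((1 - 1*(-3)) - 4)*6 - 153)*158 = (((1 + 3) - 4)*6 - 153)*158 = ((4 - 4)*6 - 153)*158 = (0*6 - 153)*158 = (0 - 153)*158 = -153*158 = -24174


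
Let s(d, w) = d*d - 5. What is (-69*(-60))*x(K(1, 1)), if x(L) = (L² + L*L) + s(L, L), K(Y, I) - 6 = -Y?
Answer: 289800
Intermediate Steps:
K(Y, I) = 6 - Y
s(d, w) = -5 + d² (s(d, w) = d² - 5 = -5 + d²)
x(L) = -5 + 3*L² (x(L) = (L² + L*L) + (-5 + L²) = (L² + L²) + (-5 + L²) = 2*L² + (-5 + L²) = -5 + 3*L²)
(-69*(-60))*x(K(1, 1)) = (-69*(-60))*(-5 + 3*(6 - 1*1)²) = 4140*(-5 + 3*(6 - 1)²) = 4140*(-5 + 3*5²) = 4140*(-5 + 3*25) = 4140*(-5 + 75) = 4140*70 = 289800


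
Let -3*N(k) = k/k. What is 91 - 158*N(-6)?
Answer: 431/3 ≈ 143.67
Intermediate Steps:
N(k) = -1/3 (N(k) = -k/(3*k) = -1/3*1 = -1/3)
91 - 158*N(-6) = 91 - 158*(-1/3) = 91 + 158/3 = 431/3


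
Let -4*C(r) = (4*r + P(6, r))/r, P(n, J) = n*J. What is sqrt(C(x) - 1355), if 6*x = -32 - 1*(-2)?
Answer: I*sqrt(5430)/2 ≈ 36.844*I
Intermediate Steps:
x = -5 (x = (-32 - 1*(-2))/6 = (-32 + 2)/6 = (1/6)*(-30) = -5)
P(n, J) = J*n
C(r) = -5/2 (C(r) = -(4*r + r*6)/(4*r) = -(4*r + 6*r)/(4*r) = -10*r/(4*r) = -1/4*10 = -5/2)
sqrt(C(x) - 1355) = sqrt(-5/2 - 1355) = sqrt(-2715/2) = I*sqrt(5430)/2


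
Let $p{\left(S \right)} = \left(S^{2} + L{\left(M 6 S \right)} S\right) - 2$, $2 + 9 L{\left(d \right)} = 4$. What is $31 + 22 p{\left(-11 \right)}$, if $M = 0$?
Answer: $\frac{23357}{9} \approx 2595.2$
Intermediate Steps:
$L{\left(d \right)} = \frac{2}{9}$ ($L{\left(d \right)} = - \frac{2}{9} + \frac{1}{9} \cdot 4 = - \frac{2}{9} + \frac{4}{9} = \frac{2}{9}$)
$p{\left(S \right)} = -2 + S^{2} + \frac{2 S}{9}$ ($p{\left(S \right)} = \left(S^{2} + \frac{2 S}{9}\right) - 2 = -2 + S^{2} + \frac{2 S}{9}$)
$31 + 22 p{\left(-11 \right)} = 31 + 22 \left(-2 + \left(-11\right)^{2} + \frac{2}{9} \left(-11\right)\right) = 31 + 22 \left(-2 + 121 - \frac{22}{9}\right) = 31 + 22 \cdot \frac{1049}{9} = 31 + \frac{23078}{9} = \frac{23357}{9}$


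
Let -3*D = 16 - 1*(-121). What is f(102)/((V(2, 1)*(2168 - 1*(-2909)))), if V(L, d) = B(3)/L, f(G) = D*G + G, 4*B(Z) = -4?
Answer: 9112/5077 ≈ 1.7948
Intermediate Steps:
B(Z) = -1 (B(Z) = (¼)*(-4) = -1)
D = -137/3 (D = -(16 - 1*(-121))/3 = -(16 + 121)/3 = -⅓*137 = -137/3 ≈ -45.667)
f(G) = -134*G/3 (f(G) = -137*G/3 + G = -134*G/3)
V(L, d) = -1/L
f(102)/((V(2, 1)*(2168 - 1*(-2909)))) = (-134/3*102)/(((-1/2)*(2168 - 1*(-2909)))) = -4556*(-2/(2168 + 2909)) = -4556/((-½*5077)) = -4556/(-5077/2) = -4556*(-2/5077) = 9112/5077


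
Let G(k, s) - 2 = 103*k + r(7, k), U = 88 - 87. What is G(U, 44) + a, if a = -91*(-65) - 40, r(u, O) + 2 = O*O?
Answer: 5979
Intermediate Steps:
r(u, O) = -2 + O² (r(u, O) = -2 + O*O = -2 + O²)
U = 1
G(k, s) = k² + 103*k (G(k, s) = 2 + (103*k + (-2 + k²)) = 2 + (-2 + k² + 103*k) = k² + 103*k)
a = 5875 (a = 5915 - 40 = 5875)
G(U, 44) + a = 1*(103 + 1) + 5875 = 1*104 + 5875 = 104 + 5875 = 5979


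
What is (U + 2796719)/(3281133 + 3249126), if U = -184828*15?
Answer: 24299/6530259 ≈ 0.0037210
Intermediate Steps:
U = -2772420
(U + 2796719)/(3281133 + 3249126) = (-2772420 + 2796719)/(3281133 + 3249126) = 24299/6530259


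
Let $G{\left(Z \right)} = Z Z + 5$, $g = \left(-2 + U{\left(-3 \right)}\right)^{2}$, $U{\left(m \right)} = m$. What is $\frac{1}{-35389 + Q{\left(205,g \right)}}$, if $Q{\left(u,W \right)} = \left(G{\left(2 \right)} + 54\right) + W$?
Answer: $- \frac{1}{35301} \approx -2.8328 \cdot 10^{-5}$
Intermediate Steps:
$g = 25$ ($g = \left(-2 - 3\right)^{2} = \left(-5\right)^{2} = 25$)
$G{\left(Z \right)} = 5 + Z^{2}$ ($G{\left(Z \right)} = Z^{2} + 5 = 5 + Z^{2}$)
$Q{\left(u,W \right)} = 63 + W$ ($Q{\left(u,W \right)} = \left(\left(5 + 2^{2}\right) + 54\right) + W = \left(\left(5 + 4\right) + 54\right) + W = \left(9 + 54\right) + W = 63 + W$)
$\frac{1}{-35389 + Q{\left(205,g \right)}} = \frac{1}{-35389 + \left(63 + 25\right)} = \frac{1}{-35389 + 88} = \frac{1}{-35301} = - \frac{1}{35301}$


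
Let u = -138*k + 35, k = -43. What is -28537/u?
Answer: -28537/5969 ≈ -4.7809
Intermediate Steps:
u = 5969 (u = -138*(-43) + 35 = 5934 + 35 = 5969)
-28537/u = -28537/5969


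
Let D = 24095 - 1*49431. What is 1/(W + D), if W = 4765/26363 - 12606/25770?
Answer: -113229085/2868807020548 ≈ -3.9469e-5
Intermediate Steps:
W = -34922988/113229085 (W = 4765*(1/26363) - 12606*1/25770 = 4765/26363 - 2101/4295 = -34922988/113229085 ≈ -0.30843)
D = -25336 (D = 24095 - 49431 = -25336)
1/(W + D) = 1/(-34922988/113229085 - 25336) = 1/(-2868807020548/113229085) = -113229085/2868807020548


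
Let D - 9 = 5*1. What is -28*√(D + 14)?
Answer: -56*√7 ≈ -148.16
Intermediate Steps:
D = 14 (D = 9 + 5*1 = 9 + 5 = 14)
-28*√(D + 14) = -28*√(14 + 14) = -56*√7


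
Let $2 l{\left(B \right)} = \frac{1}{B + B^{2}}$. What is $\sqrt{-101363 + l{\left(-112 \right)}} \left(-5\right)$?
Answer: $- \frac{5 i \sqrt{3916530086574}}{6216} \approx - 1591.9 i$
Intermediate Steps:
$l{\left(B \right)} = \frac{1}{2 \left(B + B^{2}\right)}$
$\sqrt{-101363 + l{\left(-112 \right)}} \left(-5\right) = \sqrt{-101363 + \frac{1}{2 \left(-112\right) \left(1 - 112\right)}} \left(-5\right) = \sqrt{-101363 + \frac{1}{2} \left(- \frac{1}{112}\right) \frac{1}{-111}} \left(-5\right) = \sqrt{-101363 + \frac{1}{2} \left(- \frac{1}{112}\right) \left(- \frac{1}{111}\right)} \left(-5\right) = \sqrt{-101363 + \frac{1}{24864}} \left(-5\right) = \sqrt{- \frac{2520289631}{24864}} \left(-5\right) = \frac{i \sqrt{3916530086574}}{6216} \left(-5\right) = - \frac{5 i \sqrt{3916530086574}}{6216}$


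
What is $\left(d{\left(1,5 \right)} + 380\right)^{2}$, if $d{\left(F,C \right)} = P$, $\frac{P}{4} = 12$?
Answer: $183184$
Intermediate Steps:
$P = 48$ ($P = 4 \cdot 12 = 48$)
$d{\left(F,C \right)} = 48$
$\left(d{\left(1,5 \right)} + 380\right)^{2} = \left(48 + 380\right)^{2} = 428^{2} = 183184$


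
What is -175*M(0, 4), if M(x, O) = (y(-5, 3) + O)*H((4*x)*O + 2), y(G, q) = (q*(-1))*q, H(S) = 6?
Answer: 5250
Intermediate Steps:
y(G, q) = -q**2 (y(G, q) = (-q)*q = -q**2)
M(x, O) = -54 + 6*O (M(x, O) = (-1*3**2 + O)*6 = (-1*9 + O)*6 = (-9 + O)*6 = -54 + 6*O)
-175*M(0, 4) = -175*(-54 + 6*4) = -175*(-54 + 24) = -175*(-30) = 5250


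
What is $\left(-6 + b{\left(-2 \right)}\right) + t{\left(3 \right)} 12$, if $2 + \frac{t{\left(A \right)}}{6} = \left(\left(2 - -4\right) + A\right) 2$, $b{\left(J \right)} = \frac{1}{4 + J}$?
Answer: $\frac{2293}{2} \approx 1146.5$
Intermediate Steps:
$t{\left(A \right)} = 60 + 12 A$ ($t{\left(A \right)} = -12 + 6 \left(\left(2 - -4\right) + A\right) 2 = -12 + 6 \left(\left(2 + 4\right) + A\right) 2 = -12 + 6 \left(6 + A\right) 2 = -12 + 6 \left(12 + 2 A\right) = -12 + \left(72 + 12 A\right) = 60 + 12 A$)
$\left(-6 + b{\left(-2 \right)}\right) + t{\left(3 \right)} 12 = \left(-6 + \frac{1}{4 - 2}\right) + \left(60 + 12 \cdot 3\right) 12 = \left(-6 + \frac{1}{2}\right) + \left(60 + 36\right) 12 = \left(-6 + \frac{1}{2}\right) + 96 \cdot 12 = - \frac{11}{2} + 1152 = \frac{2293}{2}$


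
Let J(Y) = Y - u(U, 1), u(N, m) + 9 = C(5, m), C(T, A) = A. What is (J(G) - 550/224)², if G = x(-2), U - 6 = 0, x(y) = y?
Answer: 157609/12544 ≈ 12.564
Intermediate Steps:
U = 6 (U = 6 + 0 = 6)
G = -2
u(N, m) = -9 + m
J(Y) = 8 + Y (J(Y) = Y - (-9 + 1) = Y - 1*(-8) = Y + 8 = 8 + Y)
(J(G) - 550/224)² = ((8 - 2) - 550/224)² = (6 - 550*1/224)² = (6 - 275/112)² = (397/112)² = 157609/12544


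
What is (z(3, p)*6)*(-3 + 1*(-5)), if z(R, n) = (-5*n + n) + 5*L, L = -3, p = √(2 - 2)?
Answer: 720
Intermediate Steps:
p = 0 (p = √0 = 0)
z(R, n) = -15 - 4*n (z(R, n) = (-5*n + n) + 5*(-3) = -4*n - 15 = -15 - 4*n)
(z(3, p)*6)*(-3 + 1*(-5)) = ((-15 - 4*0)*6)*(-3 + 1*(-5)) = ((-15 + 0)*6)*(-3 - 5) = -15*6*(-8) = -90*(-8) = 720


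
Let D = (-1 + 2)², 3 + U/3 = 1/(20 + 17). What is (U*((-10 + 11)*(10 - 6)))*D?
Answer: -1320/37 ≈ -35.676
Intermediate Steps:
U = -330/37 (U = -9 + 3/(20 + 17) = -9 + 3/37 = -330/37 ≈ -8.9189)
D = 1 (D = 1² = 1)
(U*((-10 + 11)*(10 - 6)))*D = -330*(-10 + 11)*(10 - 6)/37*1 = -330*4/37*1 = -330/37*4*1 = -1320/37*1 = -1320/37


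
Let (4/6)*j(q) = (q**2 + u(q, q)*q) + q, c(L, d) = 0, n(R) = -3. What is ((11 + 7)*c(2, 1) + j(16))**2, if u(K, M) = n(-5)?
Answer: 112896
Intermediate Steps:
u(K, M) = -3
j(q) = -3*q + 3*q**2/2 (j(q) = 3*((q**2 - 3*q) + q)/2 = 3*(q**2 - 2*q)/2 = -3*q + 3*q**2/2)
((11 + 7)*c(2, 1) + j(16))**2 = ((11 + 7)*0 + (3/2)*16*(-2 + 16))**2 = (18*0 + (3/2)*16*14)**2 = (0 + 336)**2 = 336**2 = 112896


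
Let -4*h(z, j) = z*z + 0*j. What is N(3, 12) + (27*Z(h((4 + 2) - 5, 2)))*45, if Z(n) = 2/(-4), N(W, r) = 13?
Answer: -1189/2 ≈ -594.50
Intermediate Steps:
h(z, j) = -z²/4 (h(z, j) = -(z*z + 0*j)/4 = -(z² + 0)/4 = -z²/4)
Z(n) = -½ (Z(n) = 2*(-¼) = -½)
N(3, 12) + (27*Z(h((4 + 2) - 5, 2)))*45 = 13 + (27*(-½))*45 = 13 - 27/2*45 = 13 - 1215/2 = -1189/2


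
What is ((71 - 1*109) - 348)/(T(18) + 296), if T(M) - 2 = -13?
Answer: -386/285 ≈ -1.3544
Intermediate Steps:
T(M) = -11 (T(M) = 2 - 13 = -11)
((71 - 1*109) - 348)/(T(18) + 296) = ((71 - 1*109) - 348)/(-11 + 296) = ((71 - 109) - 348)/285 = (-38 - 348)*(1/285) = -386*1/285 = -386/285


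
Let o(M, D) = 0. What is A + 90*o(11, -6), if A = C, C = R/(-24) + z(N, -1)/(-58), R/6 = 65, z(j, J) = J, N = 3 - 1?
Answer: -1883/116 ≈ -16.233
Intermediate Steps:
N = 2
R = 390 (R = 6*65 = 390)
C = -1883/116 (C = 390/(-24) - 1/(-58) = 390*(-1/24) - 1*(-1/58) = -65/4 + 1/58 = -1883/116 ≈ -16.233)
A = -1883/116 ≈ -16.233
A + 90*o(11, -6) = -1883/116 + 90*0 = -1883/116 + 0 = -1883/116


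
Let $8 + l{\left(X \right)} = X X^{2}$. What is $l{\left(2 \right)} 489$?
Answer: $0$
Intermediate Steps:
$l{\left(X \right)} = -8 + X^{3}$ ($l{\left(X \right)} = -8 + X X^{2} = -8 + X^{3}$)
$l{\left(2 \right)} 489 = \left(-8 + 2^{3}\right) 489 = \left(-8 + 8\right) 489 = 0 \cdot 489 = 0$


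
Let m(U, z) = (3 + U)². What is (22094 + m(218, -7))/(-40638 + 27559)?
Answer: -70935/13079 ≈ -5.4236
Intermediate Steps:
(22094 + m(218, -7))/(-40638 + 27559) = (22094 + (3 + 218)²)/(-40638 + 27559) = (22094 + 221²)/(-13079) = (22094 + 48841)*(-1/13079) = 70935*(-1/13079) = -70935/13079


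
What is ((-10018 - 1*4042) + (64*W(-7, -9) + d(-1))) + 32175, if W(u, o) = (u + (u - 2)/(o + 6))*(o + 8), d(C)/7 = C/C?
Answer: 18378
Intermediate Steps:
d(C) = 7 (d(C) = 7*(C/C) = 7*1 = 7)
W(u, o) = (8 + o)*(u + (-2 + u)/(6 + o)) (W(u, o) = (u + (-2 + u)/(6 + o))*(8 + o) = (8 + o)*(u + (-2 + u)/(6 + o)))
((-10018 - 1*4042) + (64*W(-7, -9) + d(-1))) + 32175 = ((-10018 - 1*4042) + (64*((-16 - 2*(-9) + 56*(-7) - 7*(-9)² + 15*(-9)*(-7))/(6 - 9)) + 7)) + 32175 = ((-10018 - 4042) + (64*((-16 + 18 - 392 - 7*81 + 945)/(-3)) + 7)) + 32175 = (-14060 + (64*(-(-16 + 18 - 392 - 567 + 945)/3) + 7)) + 32175 = (-14060 + (64*(-⅓*(-12)) + 7)) + 32175 = (-14060 + (64*4 + 7)) + 32175 = (-14060 + (256 + 7)) + 32175 = (-14060 + 263) + 32175 = -13797 + 32175 = 18378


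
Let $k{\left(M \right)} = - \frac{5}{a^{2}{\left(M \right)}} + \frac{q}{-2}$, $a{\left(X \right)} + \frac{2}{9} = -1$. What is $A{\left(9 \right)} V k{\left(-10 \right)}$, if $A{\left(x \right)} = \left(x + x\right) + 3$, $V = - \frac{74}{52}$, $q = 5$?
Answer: $\frac{1099455}{6292} \approx 174.74$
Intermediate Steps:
$a{\left(X \right)} = - \frac{11}{9}$ ($a{\left(X \right)} = - \frac{2}{9} - 1 = - \frac{11}{9}$)
$k{\left(M \right)} = - \frac{1415}{242}$ ($k{\left(M \right)} = - \frac{5}{\left(- \frac{11}{9}\right)^{2}} + \frac{5}{-2} = - \frac{5}{\frac{121}{81}} + 5 \left(- \frac{1}{2}\right) = \left(-5\right) \frac{81}{121} - \frac{5}{2} = - \frac{405}{121} - \frac{5}{2} = - \frac{1415}{242}$)
$V = - \frac{37}{26}$ ($V = \left(-74\right) \frac{1}{52} = - \frac{37}{26} \approx -1.4231$)
$A{\left(x \right)} = 3 + 2 x$ ($A{\left(x \right)} = 2 x + 3 = 3 + 2 x$)
$A{\left(9 \right)} V k{\left(-10 \right)} = \left(3 + 2 \cdot 9\right) \left(- \frac{37}{26}\right) \left(- \frac{1415}{242}\right) = \left(3 + 18\right) \left(- \frac{37}{26}\right) \left(- \frac{1415}{242}\right) = 21 \left(- \frac{37}{26}\right) \left(- \frac{1415}{242}\right) = \left(- \frac{777}{26}\right) \left(- \frac{1415}{242}\right) = \frac{1099455}{6292}$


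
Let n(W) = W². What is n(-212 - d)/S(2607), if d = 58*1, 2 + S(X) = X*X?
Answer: 72900/6796447 ≈ 0.010726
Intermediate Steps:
S(X) = -2 + X² (S(X) = -2 + X*X = -2 + X²)
d = 58
n(-212 - d)/S(2607) = (-212 - 1*58)²/(-2 + 2607²) = (-212 - 58)²/(-2 + 6796449) = (-270)²/6796447 = 72900*(1/6796447) = 72900/6796447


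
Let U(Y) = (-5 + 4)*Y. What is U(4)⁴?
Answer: 256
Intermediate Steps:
U(Y) = -Y
U(4)⁴ = (-1*4)⁴ = (-4)⁴ = 256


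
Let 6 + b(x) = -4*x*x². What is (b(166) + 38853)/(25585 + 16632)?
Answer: -18258337/42217 ≈ -432.49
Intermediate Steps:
b(x) = -6 - 4*x³ (b(x) = -6 - 4*x*x² = -6 - 4*x³)
(b(166) + 38853)/(25585 + 16632) = ((-6 - 4*166³) + 38853)/(25585 + 16632) = ((-6 - 4*4574296) + 38853)/42217 = ((-6 - 18297184) + 38853)*(1/42217) = (-18297190 + 38853)*(1/42217) = -18258337*1/42217 = -18258337/42217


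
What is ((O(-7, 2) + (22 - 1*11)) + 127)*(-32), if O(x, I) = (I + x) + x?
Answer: -4032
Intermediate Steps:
O(x, I) = I + 2*x
((O(-7, 2) + (22 - 1*11)) + 127)*(-32) = (((2 + 2*(-7)) + (22 - 1*11)) + 127)*(-32) = (((2 - 14) + (22 - 11)) + 127)*(-32) = ((-12 + 11) + 127)*(-32) = (-1 + 127)*(-32) = 126*(-32) = -4032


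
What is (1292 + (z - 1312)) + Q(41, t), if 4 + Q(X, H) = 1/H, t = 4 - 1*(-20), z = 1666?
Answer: 39409/24 ≈ 1642.0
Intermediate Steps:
t = 24 (t = 4 + 20 = 24)
Q(X, H) = -4 + 1/H
(1292 + (z - 1312)) + Q(41, t) = (1292 + (1666 - 1312)) + (-4 + 1/24) = (1292 + 354) + (-4 + 1/24) = 1646 - 95/24 = 39409/24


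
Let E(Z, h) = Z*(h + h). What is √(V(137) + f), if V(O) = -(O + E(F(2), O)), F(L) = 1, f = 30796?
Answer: √30385 ≈ 174.31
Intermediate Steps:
E(Z, h) = 2*Z*h (E(Z, h) = Z*(2*h) = 2*Z*h)
V(O) = -3*O (V(O) = -(O + 2*1*O) = -(O + 2*O) = -3*O)
√(V(137) + f) = √(-3*137 + 30796) = √(-411 + 30796) = √30385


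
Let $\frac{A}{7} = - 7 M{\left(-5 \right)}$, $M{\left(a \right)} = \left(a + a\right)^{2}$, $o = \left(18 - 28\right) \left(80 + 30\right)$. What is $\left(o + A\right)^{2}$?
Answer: $36000000$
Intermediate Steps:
$o = -1100$ ($o = \left(-10\right) 110 = -1100$)
$M{\left(a \right)} = 4 a^{2}$ ($M{\left(a \right)} = \left(2 a\right)^{2} = 4 a^{2}$)
$A = -4900$ ($A = 7 \left(- 7 \cdot 4 \left(-5\right)^{2}\right) = 7 \left(- 7 \cdot 4 \cdot 25\right) = 7 \left(\left(-7\right) 100\right) = 7 \left(-700\right) = -4900$)
$\left(o + A\right)^{2} = \left(-1100 - 4900\right)^{2} = \left(-6000\right)^{2} = 36000000$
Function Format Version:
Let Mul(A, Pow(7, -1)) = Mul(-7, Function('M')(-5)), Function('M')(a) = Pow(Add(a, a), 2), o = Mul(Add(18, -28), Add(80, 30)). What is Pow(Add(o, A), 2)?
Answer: 36000000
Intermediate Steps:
o = -1100 (o = Mul(-10, 110) = -1100)
Function('M')(a) = Mul(4, Pow(a, 2)) (Function('M')(a) = Pow(Mul(2, a), 2) = Mul(4, Pow(a, 2)))
A = -4900 (A = Mul(7, Mul(-7, Mul(4, Pow(-5, 2)))) = Mul(7, Mul(-7, Mul(4, 25))) = Mul(7, Mul(-7, 100)) = Mul(7, -700) = -4900)
Pow(Add(o, A), 2) = Pow(Add(-1100, -4900), 2) = Pow(-6000, 2) = 36000000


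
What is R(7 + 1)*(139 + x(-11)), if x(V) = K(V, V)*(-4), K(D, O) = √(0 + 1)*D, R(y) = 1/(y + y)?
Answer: 183/16 ≈ 11.438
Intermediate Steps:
R(y) = 1/(2*y)
K(D, O) = D (K(D, O) = √1*D = 1*D = D)
x(V) = -4*V (x(V) = V*(-4) = -4*V)
R(7 + 1)*(139 + x(-11)) = (1/(2*(7 + 1)))*(139 - 4*(-11)) = ((½)/8)*(139 + 44) = ((½)*(⅛))*183 = (1/16)*183 = 183/16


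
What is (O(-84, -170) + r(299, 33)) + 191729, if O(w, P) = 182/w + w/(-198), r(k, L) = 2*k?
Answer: 12693467/66 ≈ 1.9233e+5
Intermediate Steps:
O(w, P) = 182/w - w/198 (O(w, P) = 182/w + w*(-1/198) = 182/w - w/198)
(O(-84, -170) + r(299, 33)) + 191729 = ((182/(-84) - 1/198*(-84)) + 2*299) + 191729 = ((182*(-1/84) + 14/33) + 598) + 191729 = ((-13/6 + 14/33) + 598) + 191729 = (-115/66 + 598) + 191729 = 39353/66 + 191729 = 12693467/66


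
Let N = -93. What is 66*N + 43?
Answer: -6095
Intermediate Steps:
66*N + 43 = 66*(-93) + 43 = -6138 + 43 = -6095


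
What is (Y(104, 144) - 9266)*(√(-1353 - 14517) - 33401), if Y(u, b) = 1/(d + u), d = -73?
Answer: 9594270245/31 - 6606635*I*√30/31 ≈ 3.0949e+8 - 1.1673e+6*I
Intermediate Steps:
Y(u, b) = 1/(-73 + u)
(Y(104, 144) - 9266)*(√(-1353 - 14517) - 33401) = (1/(-73 + 104) - 9266)*(√(-1353 - 14517) - 33401) = (1/31 - 9266)*(√(-15870) - 33401) = (1/31 - 9266)*(23*I*√30 - 33401) = -287245*(-33401 + 23*I*√30)/31 = 9594270245/31 - 6606635*I*√30/31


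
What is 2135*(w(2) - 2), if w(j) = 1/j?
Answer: -6405/2 ≈ -3202.5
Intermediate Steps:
2135*(w(2) - 2) = 2135*(1/2 - 2) = 2135*(½ - 2) = 2135*(-3/2) = -6405/2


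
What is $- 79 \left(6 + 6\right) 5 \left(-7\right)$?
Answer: $33180$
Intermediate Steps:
$- 79 \left(6 + 6\right) 5 \left(-7\right) = - 79 \cdot 12 \cdot 5 \left(-7\right) = \left(-79\right) 60 \left(-7\right) = \left(-4740\right) \left(-7\right) = 33180$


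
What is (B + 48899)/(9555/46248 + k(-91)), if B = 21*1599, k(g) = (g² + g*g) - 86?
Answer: 1271480848/253997201 ≈ 5.0059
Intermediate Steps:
k(g) = -86 + 2*g² (k(g) = (g² + g²) - 86 = 2*g² - 86 = -86 + 2*g²)
B = 33579
(B + 48899)/(9555/46248 + k(-91)) = (33579 + 48899)/(9555/46248 + (-86 + 2*(-91)²)) = 82478/(9555*(1/46248) + (-86 + 2*8281)) = 82478/(3185/15416 + (-86 + 16562)) = 82478/(3185/15416 + 16476) = 82478/(253997201/15416) = 82478*(15416/253997201) = 1271480848/253997201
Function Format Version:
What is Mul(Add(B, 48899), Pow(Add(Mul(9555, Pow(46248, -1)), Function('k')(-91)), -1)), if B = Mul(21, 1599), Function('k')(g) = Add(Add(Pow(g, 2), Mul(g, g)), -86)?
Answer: Rational(1271480848, 253997201) ≈ 5.0059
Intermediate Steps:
Function('k')(g) = Add(-86, Mul(2, Pow(g, 2))) (Function('k')(g) = Add(Add(Pow(g, 2), Pow(g, 2)), -86) = Add(Mul(2, Pow(g, 2)), -86) = Add(-86, Mul(2, Pow(g, 2))))
B = 33579
Mul(Add(B, 48899), Pow(Add(Mul(9555, Pow(46248, -1)), Function('k')(-91)), -1)) = Mul(Add(33579, 48899), Pow(Add(Mul(9555, Pow(46248, -1)), Add(-86, Mul(2, Pow(-91, 2)))), -1)) = Mul(82478, Pow(Add(Mul(9555, Rational(1, 46248)), Add(-86, Mul(2, 8281))), -1)) = Mul(82478, Pow(Add(Rational(3185, 15416), Add(-86, 16562)), -1)) = Mul(82478, Pow(Add(Rational(3185, 15416), 16476), -1)) = Mul(82478, Pow(Rational(253997201, 15416), -1)) = Mul(82478, Rational(15416, 253997201)) = Rational(1271480848, 253997201)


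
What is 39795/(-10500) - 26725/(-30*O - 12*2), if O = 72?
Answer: 461191/54600 ≈ 8.4467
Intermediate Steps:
39795/(-10500) - 26725/(-30*O - 12*2) = 39795/(-10500) - 26725/(-30*72 - 12*2) = 39795*(-1/10500) - 26725/(-2160 - 24) = -379/100 - 26725/(-2184) = -379/100 - 26725*(-1/2184) = -379/100 + 26725/2184 = 461191/54600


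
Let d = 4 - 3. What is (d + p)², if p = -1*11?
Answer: 100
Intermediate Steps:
p = -11
d = 1
(d + p)² = (1 - 11)² = (-10)² = 100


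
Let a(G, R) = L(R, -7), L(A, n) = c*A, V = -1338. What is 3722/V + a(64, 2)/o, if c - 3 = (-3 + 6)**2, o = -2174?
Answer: -2030935/727203 ≈ -2.7928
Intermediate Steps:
c = 12 (c = 3 + (-3 + 6)**2 = 3 + 3**2 = 3 + 9 = 12)
L(A, n) = 12*A
a(G, R) = 12*R
3722/V + a(64, 2)/o = 3722/(-1338) + (12*2)/(-2174) = 3722*(-1/1338) + 24*(-1/2174) = -1861/669 - 12/1087 = -2030935/727203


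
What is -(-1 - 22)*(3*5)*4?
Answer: 1380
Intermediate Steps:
-(-1 - 22)*(3*5)*4 = -(-23)*15*4 = -(-23)*60 = -1*(-1380) = 1380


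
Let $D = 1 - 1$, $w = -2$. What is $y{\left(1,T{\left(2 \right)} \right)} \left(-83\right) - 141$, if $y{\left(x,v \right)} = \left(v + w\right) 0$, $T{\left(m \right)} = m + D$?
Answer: $-141$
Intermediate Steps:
$D = 0$ ($D = 1 - 1 = 0$)
$T{\left(m \right)} = m$ ($T{\left(m \right)} = m + 0 = m$)
$y{\left(x,v \right)} = 0$ ($y{\left(x,v \right)} = \left(v - 2\right) 0 = \left(-2 + v\right) 0 = 0$)
$y{\left(1,T{\left(2 \right)} \right)} \left(-83\right) - 141 = 0 \left(-83\right) - 141 = 0 - 141 = -141$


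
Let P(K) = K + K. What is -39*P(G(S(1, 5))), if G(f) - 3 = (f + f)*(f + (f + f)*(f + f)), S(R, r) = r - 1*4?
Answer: -1014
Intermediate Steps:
S(R, r) = -4 + r (S(R, r) = r - 4 = -4 + r)
G(f) = 3 + 2*f*(f + 4*f**2) (G(f) = 3 + (f + f)*(f + (f + f)*(f + f)) = 3 + (2*f)*(f + (2*f)*(2*f)) = 3 + (2*f)*(f + 4*f**2) = 3 + 2*f*(f + 4*f**2))
P(K) = 2*K
-39*P(G(S(1, 5))) = -78*(3 + 2*(-4 + 5)**2 + 8*(-4 + 5)**3) = -78*(3 + 2*1**2 + 8*1**3) = -78*(3 + 2*1 + 8*1) = -78*(3 + 2 + 8) = -78*13 = -39*26 = -1014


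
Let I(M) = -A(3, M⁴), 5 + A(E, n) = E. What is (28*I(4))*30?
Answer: 1680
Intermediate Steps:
A(E, n) = -5 + E
I(M) = 2 (I(M) = -(-5 + 3) = -1*(-2) = 2)
(28*I(4))*30 = (28*2)*30 = 56*30 = 1680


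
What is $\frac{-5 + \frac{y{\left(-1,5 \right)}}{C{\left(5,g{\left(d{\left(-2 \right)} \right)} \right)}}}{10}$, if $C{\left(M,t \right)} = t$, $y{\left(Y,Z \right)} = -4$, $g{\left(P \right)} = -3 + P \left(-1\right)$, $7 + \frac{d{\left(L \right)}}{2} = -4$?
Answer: $- \frac{99}{190} \approx -0.52105$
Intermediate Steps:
$d{\left(L \right)} = -22$ ($d{\left(L \right)} = -14 + 2 \left(-4\right) = -14 - 8 = -22$)
$g{\left(P \right)} = -3 - P$
$\frac{-5 + \frac{y{\left(-1,5 \right)}}{C{\left(5,g{\left(d{\left(-2 \right)} \right)} \right)}}}{10} = \frac{-5 - \frac{4}{-3 - -22}}{10} = \frac{-5 - \frac{4}{-3 + 22}}{10} = \frac{-5 - \frac{4}{19}}{10} = \frac{1}{10} \left(- \frac{99}{19}\right) = - \frac{99}{190}$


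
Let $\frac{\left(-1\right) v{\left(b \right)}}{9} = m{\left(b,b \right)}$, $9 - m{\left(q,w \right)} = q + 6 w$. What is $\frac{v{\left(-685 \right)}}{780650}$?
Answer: $- \frac{18}{325} \approx -0.055385$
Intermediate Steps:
$m{\left(q,w \right)} = 9 - q - 6 w$ ($m{\left(q,w \right)} = 9 - \left(q + 6 w\right) = 9 - q - 6 w$)
$v{\left(b \right)} = -81 + 63 b$ ($v{\left(b \right)} = - 9 \left(9 - b - 6 b\right) = - 9 \left(9 - 7 b\right) = -81 + 63 b$)
$\frac{v{\left(-685 \right)}}{780650} = \frac{-81 + 63 \left(-685\right)}{780650} = \left(-81 - 43155\right) \frac{1}{780650} = \left(-43236\right) \frac{1}{780650} = - \frac{18}{325}$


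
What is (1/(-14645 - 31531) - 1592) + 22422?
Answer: 961846079/46176 ≈ 20830.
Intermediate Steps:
(1/(-14645 - 31531) - 1592) + 22422 = (1/(-46176) - 1592) + 22422 = (-1/46176 - 1592) + 22422 = -73512193/46176 + 22422 = 961846079/46176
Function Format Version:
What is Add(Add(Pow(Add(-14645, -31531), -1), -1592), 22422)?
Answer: Rational(961846079, 46176) ≈ 20830.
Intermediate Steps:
Add(Add(Pow(Add(-14645, -31531), -1), -1592), 22422) = Add(Add(Pow(-46176, -1), -1592), 22422) = Add(Add(Rational(-1, 46176), -1592), 22422) = Add(Rational(-73512193, 46176), 22422) = Rational(961846079, 46176)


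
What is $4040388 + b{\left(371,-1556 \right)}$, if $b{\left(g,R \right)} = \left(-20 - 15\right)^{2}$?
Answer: $4041613$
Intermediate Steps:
$b{\left(g,R \right)} = 1225$ ($b{\left(g,R \right)} = \left(-35\right)^{2} = 1225$)
$4040388 + b{\left(371,-1556 \right)} = 4040388 + 1225 = 4041613$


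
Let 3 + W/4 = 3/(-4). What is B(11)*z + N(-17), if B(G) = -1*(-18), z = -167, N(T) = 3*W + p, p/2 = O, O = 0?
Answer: -3051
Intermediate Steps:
W = -15 (W = -12 + 4*(3/(-4)) = -12 + 4*(3*(-¼)) = -12 + 4*(-¾) = -12 - 3 = -15)
p = 0 (p = 2*0 = 0)
N(T) = -45 (N(T) = 3*(-15) + 0 = -45 + 0 = -45)
B(G) = 18
B(11)*z + N(-17) = 18*(-167) - 45 = -3006 - 45 = -3051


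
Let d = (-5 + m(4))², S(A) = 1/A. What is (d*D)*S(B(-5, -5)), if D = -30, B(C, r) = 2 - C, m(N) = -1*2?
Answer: -210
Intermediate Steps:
m(N) = -2
S(A) = 1/A
d = 49 (d = (-5 - 2)² = (-7)² = 49)
(d*D)*S(B(-5, -5)) = (49*(-30))/(2 - 1*(-5)) = -1470/(2 + 5) = -1470/7 = -1470*⅐ = -210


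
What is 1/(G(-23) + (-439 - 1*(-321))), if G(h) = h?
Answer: -1/141 ≈ -0.0070922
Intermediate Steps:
1/(G(-23) + (-439 - 1*(-321))) = 1/(-23 + (-439 - 1*(-321))) = 1/(-23 + (-439 + 321)) = 1/(-23 - 118) = 1/(-141) = -1/141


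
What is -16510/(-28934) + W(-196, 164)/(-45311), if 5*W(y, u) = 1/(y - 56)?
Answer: 471293318767/825947938620 ≈ 0.57061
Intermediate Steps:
W(y, u) = 1/(5*(-56 + y)) (W(y, u) = 1/(5*(y - 56)) = 1/(5*(-56 + y)))
-16510/(-28934) + W(-196, 164)/(-45311) = -16510/(-28934) + (1/(5*(-56 - 196)))/(-45311) = -16510*(-1/28934) + ((1/5)/(-252))*(-1/45311) = 8255/14467 + ((1/5)*(-1/252))*(-1/45311) = 8255/14467 - 1/1260*(-1/45311) = 8255/14467 + 1/57091860 = 471293318767/825947938620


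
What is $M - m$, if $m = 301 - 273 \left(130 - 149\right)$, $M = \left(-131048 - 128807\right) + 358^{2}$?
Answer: $-137179$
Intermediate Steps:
$M = -131691$ ($M = -259855 + 128164 = -131691$)
$m = 5488$ ($m = 301 - 273 \left(130 - 149\right) = 301 - -5187 = 301 + 5187 = 5488$)
$M - m = -131691 - 5488 = -137179$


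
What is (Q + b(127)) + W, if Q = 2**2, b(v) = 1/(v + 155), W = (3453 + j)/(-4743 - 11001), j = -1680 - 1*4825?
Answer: 776485/184992 ≈ 4.1974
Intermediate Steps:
j = -6505 (j = -1680 - 4825 = -6505)
W = 763/3936 (W = (3453 - 6505)/(-4743 - 11001) = -3052/(-15744) = -3052*(-1/15744) = 763/3936 ≈ 0.19385)
b(v) = 1/(155 + v)
Q = 4
(Q + b(127)) + W = (4 + 1/(155 + 127)) + 763/3936 = (4 + 1/282) + 763/3936 = 1129/282 + 763/3936 = 776485/184992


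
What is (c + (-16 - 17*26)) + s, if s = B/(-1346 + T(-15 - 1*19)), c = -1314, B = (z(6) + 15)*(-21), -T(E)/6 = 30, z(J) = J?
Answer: -386233/218 ≈ -1771.7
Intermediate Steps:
T(E) = -180 (T(E) = -6*30 = -180)
B = -441 (B = (6 + 15)*(-21) = 21*(-21) = -441)
s = 63/218 (s = -441/(-1346 - 180) = -441/(-1526) = -441*(-1/1526) = 63/218 ≈ 0.28899)
(c + (-16 - 17*26)) + s = (-1314 + (-16 - 17*26)) + 63/218 = (-1314 + (-16 - 442)) + 63/218 = (-1314 - 458) + 63/218 = -1772 + 63/218 = -386233/218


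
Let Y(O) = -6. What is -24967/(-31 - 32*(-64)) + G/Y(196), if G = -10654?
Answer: 10669658/6051 ≈ 1763.3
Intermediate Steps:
-24967/(-31 - 32*(-64)) + G/Y(196) = -24967/(-31 - 32*(-64)) - 10654/(-6) = -24967/(-31 + 2048) - 10654*(-⅙) = -24967/2017 + 5327/3 = 10669658/6051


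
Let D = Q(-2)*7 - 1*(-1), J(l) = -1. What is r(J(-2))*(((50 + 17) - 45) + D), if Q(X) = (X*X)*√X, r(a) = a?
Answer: -23 - 28*I*√2 ≈ -23.0 - 39.598*I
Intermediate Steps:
Q(X) = X^(5/2) (Q(X) = X²*√X = X^(5/2))
D = 1 + 28*I*√2 (D = (-2)^(5/2)*7 - 1*(-1) = (4*I*√2)*7 + 1 = 28*I*√2 + 1 = 1 + 28*I*√2 ≈ 1.0 + 39.598*I)
r(J(-2))*(((50 + 17) - 45) + D) = -(((50 + 17) - 45) + (1 + 28*I*√2)) = -((67 - 45) + (1 + 28*I*√2)) = -(22 + (1 + 28*I*√2)) = -(23 + 28*I*√2) = -23 - 28*I*√2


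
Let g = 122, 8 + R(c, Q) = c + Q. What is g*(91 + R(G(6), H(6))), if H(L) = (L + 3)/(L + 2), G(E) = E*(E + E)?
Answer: 76189/4 ≈ 19047.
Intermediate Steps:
G(E) = 2*E**2 (G(E) = E*(2*E) = 2*E**2)
H(L) = (3 + L)/(2 + L)
R(c, Q) = -8 + Q + c (R(c, Q) = -8 + (c + Q) = -8 + (Q + c) = -8 + Q + c)
g*(91 + R(G(6), H(6))) = 122*(91 + (-8 + (3 + 6)/(2 + 6) + 2*6**2)) = 122*(91 + (-8 + 9/8 + 2*36)) = 122*(91 + (-8 + (1/8)*9 + 72)) = 122*(91 + (-8 + 9/8 + 72)) = 122*(91 + 521/8) = 122*(1249/8) = 76189/4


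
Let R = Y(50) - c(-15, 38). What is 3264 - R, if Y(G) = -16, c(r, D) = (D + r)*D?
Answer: 4154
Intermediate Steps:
c(r, D) = D*(D + r)
R = -890 (R = -16 - 38*(38 - 15) = -16 - 38*23 = -16 - 1*874 = -16 - 874 = -890)
3264 - R = 3264 - 1*(-890) = 3264 + 890 = 4154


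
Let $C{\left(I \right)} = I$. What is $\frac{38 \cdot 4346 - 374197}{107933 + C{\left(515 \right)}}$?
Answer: $- \frac{209049}{108448} \approx -1.9276$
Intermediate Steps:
$\frac{38 \cdot 4346 - 374197}{107933 + C{\left(515 \right)}} = \frac{38 \cdot 4346 - 374197}{107933 + 515} = \frac{165148 - 374197}{108448} = \left(-209049\right) \frac{1}{108448} = - \frac{209049}{108448}$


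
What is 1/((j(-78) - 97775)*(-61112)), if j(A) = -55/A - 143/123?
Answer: 1599/9554430757628 ≈ 1.6736e-10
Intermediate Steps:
j(A) = -143/123 - 55/A (j(A) = -55/A - 143*1/123 = -55/A - 143/123 = -143/123 - 55/A)
1/((j(-78) - 97775)*(-61112)) = 1/((-143/123 - 55/(-78)) - 97775*(-61112)) = -1/61112/((-143/123 - 55*(-1/78)) - 97775) = -1/61112/((-143/123 + 55/78) - 97775) = -1/61112/(-1463/3198 - 97775) = -1/61112/(-312685913/3198) = -3198/312685913*(-1/61112) = 1599/9554430757628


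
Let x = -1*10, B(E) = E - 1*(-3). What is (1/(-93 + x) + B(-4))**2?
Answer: 10816/10609 ≈ 1.0195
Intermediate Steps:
B(E) = 3 + E (B(E) = E + 3 = 3 + E)
x = -10
(1/(-93 + x) + B(-4))**2 = (1/(-93 - 10) + (3 - 4))**2 = (1/(-103) - 1)**2 = (-1/103 - 1)**2 = (-104/103)**2 = 10816/10609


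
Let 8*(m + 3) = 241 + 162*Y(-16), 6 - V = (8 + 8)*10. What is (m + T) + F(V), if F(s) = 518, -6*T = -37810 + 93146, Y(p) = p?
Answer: -216037/24 ≈ -9001.5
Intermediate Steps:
V = -154 (V = 6 - (8 + 8)*10 = 6 - 16*10 = 6 - 1*160 = 6 - 160 = -154)
T = -27668/3 (T = -(-37810 + 93146)/6 = -⅙*55336 = -27668/3 ≈ -9222.7)
m = -2375/8 (m = -3 + (241 + 162*(-16))/8 = -3 + (241 - 2592)/8 = -3 + (⅛)*(-2351) = -3 - 2351/8 = -2375/8 ≈ -296.88)
(m + T) + F(V) = (-2375/8 - 27668/3) + 518 = -228469/24 + 518 = -216037/24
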